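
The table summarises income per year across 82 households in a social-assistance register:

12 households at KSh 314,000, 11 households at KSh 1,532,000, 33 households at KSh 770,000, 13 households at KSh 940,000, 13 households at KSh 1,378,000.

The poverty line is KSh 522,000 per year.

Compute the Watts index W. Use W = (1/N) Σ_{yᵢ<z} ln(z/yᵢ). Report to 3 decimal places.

0.074

Incomes under z: 12×KSh 314,000 (q = 12 of N = 82).
Log shortfalls: ln(522000/314000) = 0.5083 (×12).
W = 6.099295 / 82 = 0.074.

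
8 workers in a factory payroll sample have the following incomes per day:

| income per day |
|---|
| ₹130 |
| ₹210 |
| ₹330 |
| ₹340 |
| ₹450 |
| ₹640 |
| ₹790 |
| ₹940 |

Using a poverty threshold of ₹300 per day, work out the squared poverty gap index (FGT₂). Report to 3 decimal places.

0.051

Incomes under z: ₹130, ₹210 (q = 2 of N = 8).
Relative gaps: (300−130)/300 = 0.5667; (300−210)/300 = 0.3000.
Squared: 0.3211; 0.0900.
Sum = 0.411111; P₂ = 0.411111 / 8 = 0.051.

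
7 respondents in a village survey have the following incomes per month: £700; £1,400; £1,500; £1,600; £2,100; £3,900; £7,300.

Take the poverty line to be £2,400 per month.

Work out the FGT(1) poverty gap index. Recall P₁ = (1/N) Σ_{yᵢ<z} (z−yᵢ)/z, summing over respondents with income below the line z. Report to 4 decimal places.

Incomes under z: £700, £1,400, £1,500, £1,600, £2,100 (q = 5 of N = 7).
Relative gaps: (2400−700)/2400 = 0.7083; (2400−1400)/2400 = 0.4167; (2400−1500)/2400 = 0.3750; (2400−1600)/2400 = 0.3333; (2400−2100)/2400 = 0.1250.
Sum of shortfalls = 1.958333; P₁ averages over all N: 1.958333 / 7 = 0.2798.

0.2798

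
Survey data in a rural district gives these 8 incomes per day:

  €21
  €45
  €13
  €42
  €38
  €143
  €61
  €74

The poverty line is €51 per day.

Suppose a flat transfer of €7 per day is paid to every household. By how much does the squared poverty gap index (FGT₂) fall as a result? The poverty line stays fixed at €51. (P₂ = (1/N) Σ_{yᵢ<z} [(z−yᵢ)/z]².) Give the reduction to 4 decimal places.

0.0529

Before: below the line — €13, €21, €38, €42, €45; squared poverty gap index (FGT₂) = 0.126394.
After the €7 transfer: below the line — €20, €28, €45, €49; squared poverty gap index (FGT₂) = 0.073529.
Reduction = 0.126394 − 0.073529 = 0.0529.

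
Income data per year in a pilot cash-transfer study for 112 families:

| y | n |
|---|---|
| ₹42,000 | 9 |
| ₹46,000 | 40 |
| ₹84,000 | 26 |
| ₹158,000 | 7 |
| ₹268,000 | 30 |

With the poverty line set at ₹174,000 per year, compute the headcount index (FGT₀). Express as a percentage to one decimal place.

73.2%

82 of the 112 families have income below ₹174,000.
H = 82/112 = 73.2%.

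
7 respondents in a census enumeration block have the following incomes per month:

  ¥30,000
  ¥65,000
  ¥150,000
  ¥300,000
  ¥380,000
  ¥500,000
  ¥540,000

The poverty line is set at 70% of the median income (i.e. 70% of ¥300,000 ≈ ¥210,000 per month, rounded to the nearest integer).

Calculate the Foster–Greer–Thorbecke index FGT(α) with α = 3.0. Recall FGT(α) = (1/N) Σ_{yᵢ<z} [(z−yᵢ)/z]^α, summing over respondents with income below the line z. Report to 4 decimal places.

Below z: ¥30,000, ¥65,000, ¥150,000 (q = 3 of N = 7).
Gap ratios (z−y)/z: (210000−30000)/210000 = 0.8571; (210000−65000)/210000 = 0.6905; (210000−150000)/210000 = 0.2857.
Raised to α = 3.0: 0.62974; 0.32919; 0.02332.
Sum = 0.982251; FGT(3.0) = 0.982251 / 7 = 0.1403.

0.1403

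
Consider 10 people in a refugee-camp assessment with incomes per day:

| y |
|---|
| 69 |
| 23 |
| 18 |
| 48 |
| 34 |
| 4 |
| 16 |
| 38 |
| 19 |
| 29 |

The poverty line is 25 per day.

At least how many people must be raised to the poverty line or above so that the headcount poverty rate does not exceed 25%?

5 of the 10 people are poor, so H = 5/10 = 0.500.
A headcount ratio of at most 25% allows at most ⌊0.25 × 10⌋ = 2 poor people.
So at least 5 − 2 = 3 must be lifted.

3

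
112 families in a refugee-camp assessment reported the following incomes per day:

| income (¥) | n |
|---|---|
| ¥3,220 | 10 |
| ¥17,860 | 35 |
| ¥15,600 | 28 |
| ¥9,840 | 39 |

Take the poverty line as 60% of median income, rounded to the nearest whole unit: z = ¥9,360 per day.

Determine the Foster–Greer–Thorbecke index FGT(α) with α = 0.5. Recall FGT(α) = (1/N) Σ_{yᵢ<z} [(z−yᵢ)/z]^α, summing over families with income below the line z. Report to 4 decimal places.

Poor units: 10×¥3,220 (q = 10 of N = 112).
Gap ratios (z−y)/z: (9360−3220)/9360 = 0.6560 (×10).
Raised to α = 0.5: 0.80993 (×10).
Sum = 8.099277; FGT(0.5) = 8.099277 / 112 = 0.0723.

0.0723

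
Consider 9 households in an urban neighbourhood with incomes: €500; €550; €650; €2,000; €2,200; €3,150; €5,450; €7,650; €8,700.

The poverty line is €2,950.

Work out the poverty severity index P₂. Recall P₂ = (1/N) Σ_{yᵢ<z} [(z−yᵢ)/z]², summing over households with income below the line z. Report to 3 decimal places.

0.236

Below z: €500, €550, €650, €2,000, €2,200 (q = 5 of N = 9).
Relative gaps: (2950−500)/2950 = 0.8305; (2950−550)/2950 = 0.8136; (2950−650)/2950 = 0.7797; (2950−2000)/2950 = 0.3220; (2950−2200)/2950 = 0.2542.
Squared: 0.6897; 0.6619; 0.6079; 0.1037; 0.0646.
Sum = 2.127837; P₂ = 2.127837 / 9 = 0.236.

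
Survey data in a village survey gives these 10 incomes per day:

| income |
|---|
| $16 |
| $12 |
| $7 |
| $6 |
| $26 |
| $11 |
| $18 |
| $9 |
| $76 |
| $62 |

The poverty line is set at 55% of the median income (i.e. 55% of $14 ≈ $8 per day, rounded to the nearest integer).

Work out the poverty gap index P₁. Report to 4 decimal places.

0.0375

Incomes under z: $6, $7 (q = 2 of N = 10).
Shortfall ratios: (8−6)/8 = 0.2500; (8−7)/8 = 0.1250.
Σ = 0.375000. Dividing by the full population N = 10 gives P₁ = 0.0375.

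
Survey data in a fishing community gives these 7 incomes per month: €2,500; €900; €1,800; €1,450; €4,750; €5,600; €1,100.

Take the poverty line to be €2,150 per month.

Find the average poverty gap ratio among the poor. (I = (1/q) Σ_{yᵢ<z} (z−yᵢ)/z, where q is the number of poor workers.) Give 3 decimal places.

0.390

Below z: €900, €1,100, €1,450, €1,800 (q = 4 of N = 7).
Shortfall ratios (z−y)/z: 0.5814, 0.4884, 0.3256, 0.1628; sum = 1.558140.
I averages over the q = 4 poor units only: 1.558140 / 4 = 0.390.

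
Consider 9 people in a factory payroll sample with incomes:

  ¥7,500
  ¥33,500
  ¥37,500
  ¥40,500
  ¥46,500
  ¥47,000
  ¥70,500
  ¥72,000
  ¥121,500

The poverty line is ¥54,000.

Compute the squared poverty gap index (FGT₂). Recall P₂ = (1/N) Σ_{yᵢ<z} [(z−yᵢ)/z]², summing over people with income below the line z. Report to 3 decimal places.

0.120

Below z: ¥7,500, ¥33,500, ¥37,500, ¥40,500, ¥46,500, ¥47,000 (q = 6 of N = 9).
Shortfall ratios: (54000−7500)/54000 = 0.8611; (54000−33500)/54000 = 0.3796; (54000−37500)/54000 = 0.3056; (54000−40500)/54000 = 0.2500; (54000−46500)/54000 = 0.1389; (54000−47000)/54000 = 0.1296.
Squared: 0.7415; 0.1441; 0.0934; 0.0625; 0.0193; 0.0168.
Sum = 1.077589; P₂ = 1.077589 / 9 = 0.120.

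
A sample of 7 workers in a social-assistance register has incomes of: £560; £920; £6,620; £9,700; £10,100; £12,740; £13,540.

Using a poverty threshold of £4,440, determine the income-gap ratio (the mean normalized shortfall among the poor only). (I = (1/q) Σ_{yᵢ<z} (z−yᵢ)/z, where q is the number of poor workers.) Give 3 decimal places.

0.833

Incomes under z: £560, £920 (q = 2 of N = 7).
Relative gaps: 0.8739, 0.7928; sum = 1.666667.
I averages over the q = 2 poor units only: 1.666667 / 2 = 0.833.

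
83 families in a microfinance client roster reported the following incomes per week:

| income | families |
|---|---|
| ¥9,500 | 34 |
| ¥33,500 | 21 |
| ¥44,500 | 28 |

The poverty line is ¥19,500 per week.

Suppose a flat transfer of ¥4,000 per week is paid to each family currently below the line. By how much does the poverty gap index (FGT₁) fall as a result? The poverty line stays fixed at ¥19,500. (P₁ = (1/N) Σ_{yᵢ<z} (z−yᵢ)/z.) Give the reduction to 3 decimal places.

Before: below the line — 34×¥9,500; poverty gap index (FGT₁) = 0.21007.
After the ¥4,000 transfer: below the line — 34×¥13,500; poverty gap index (FGT₁) = 0.12604.
Reduction = 0.21007 − 0.12604 = 0.084.

0.084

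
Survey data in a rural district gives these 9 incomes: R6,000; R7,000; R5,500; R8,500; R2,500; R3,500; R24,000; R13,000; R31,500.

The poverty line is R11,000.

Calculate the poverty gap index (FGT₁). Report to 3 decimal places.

0.333

Incomes under z: R2,500, R3,500, R5,500, R6,000, R7,000, R8,500 (q = 6 of N = 9).
Shortfall ratios: (11000−2500)/11000 = 0.7727; (11000−3500)/11000 = 0.6818; (11000−5500)/11000 = 0.5000; (11000−6000)/11000 = 0.4545; (11000−7000)/11000 = 0.3636; (11000−8500)/11000 = 0.2273.
Sum of shortfalls = 3.000000; P₁ averages over all N: 3.000000 / 9 = 0.333.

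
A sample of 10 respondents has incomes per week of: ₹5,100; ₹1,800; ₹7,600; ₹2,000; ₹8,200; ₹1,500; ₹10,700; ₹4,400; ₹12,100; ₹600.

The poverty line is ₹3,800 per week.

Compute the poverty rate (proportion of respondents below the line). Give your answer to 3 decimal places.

4 of the 10 respondents have income below ₹3,800.
H = 4/10 = 0.400.

0.400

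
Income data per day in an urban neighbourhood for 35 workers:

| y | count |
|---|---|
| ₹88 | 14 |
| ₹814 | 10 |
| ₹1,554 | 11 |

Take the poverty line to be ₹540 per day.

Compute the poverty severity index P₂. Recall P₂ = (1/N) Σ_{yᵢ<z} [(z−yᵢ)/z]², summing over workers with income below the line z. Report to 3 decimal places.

0.280

Poor units: 14×₹88 (q = 14 of N = 35).
Shortfall ratios: (540−88)/540 = 0.8370 (×14).
Squared: 0.7006 (×14).
Sum = 9.808834; P₂ = 9.808834 / 35 = 0.280.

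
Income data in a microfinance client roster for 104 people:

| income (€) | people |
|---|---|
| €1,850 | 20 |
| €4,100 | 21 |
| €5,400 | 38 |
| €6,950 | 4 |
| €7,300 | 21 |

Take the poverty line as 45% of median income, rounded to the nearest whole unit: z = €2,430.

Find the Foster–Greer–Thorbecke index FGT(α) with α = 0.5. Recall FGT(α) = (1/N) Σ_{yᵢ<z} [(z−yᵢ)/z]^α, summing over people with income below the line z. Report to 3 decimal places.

Incomes under z: 20×€1,850 (q = 20 of N = 104).
Shortfall ratios: (2430−1850)/2430 = 0.2387 (×20).
Raised to α = 0.5: 0.48855 (×20).
Sum = 9.771041; FGT(0.5) = 9.771041 / 104 = 0.094.

0.094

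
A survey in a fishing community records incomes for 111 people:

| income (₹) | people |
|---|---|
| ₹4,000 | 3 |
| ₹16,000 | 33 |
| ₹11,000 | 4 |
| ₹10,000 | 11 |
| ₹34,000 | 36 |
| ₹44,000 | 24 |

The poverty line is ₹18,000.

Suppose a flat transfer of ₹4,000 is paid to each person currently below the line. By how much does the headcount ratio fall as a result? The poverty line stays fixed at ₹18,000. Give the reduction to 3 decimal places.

0.297

Before: below the line — 3×₹4,000, 11×₹10,000, 4×₹11,000, 33×₹16,000; headcount ratio = 0.45946.
After the ₹4,000 transfer: below the line — 3×₹8,000, 11×₹14,000, 4×₹15,000; headcount ratio = 0.16216.
Reduction = 0.45946 − 0.16216 = 0.297.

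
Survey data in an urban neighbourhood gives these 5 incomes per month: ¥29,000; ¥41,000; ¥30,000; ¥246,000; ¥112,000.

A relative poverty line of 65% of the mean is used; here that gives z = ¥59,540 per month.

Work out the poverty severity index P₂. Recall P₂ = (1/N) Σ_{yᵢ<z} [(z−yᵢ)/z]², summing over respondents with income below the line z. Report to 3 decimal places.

0.121

Incomes under z: ¥29,000, ¥30,000, ¥41,000 (q = 3 of N = 5).
Gap ratios (z−y)/z: (59540−29000)/59540 = 0.5129; (59540−30000)/59540 = 0.4961; (59540−41000)/59540 = 0.3114.
Squared: 0.2631; 0.2462; 0.0970.
Sum = 0.606214; P₂ = 0.606214 / 5 = 0.121.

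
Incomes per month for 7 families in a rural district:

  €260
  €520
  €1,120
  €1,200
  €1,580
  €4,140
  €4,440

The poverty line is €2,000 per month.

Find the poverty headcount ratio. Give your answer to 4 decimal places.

5 of the 7 families have income below €2,000.
H = 5/7 = 0.7143.

0.7143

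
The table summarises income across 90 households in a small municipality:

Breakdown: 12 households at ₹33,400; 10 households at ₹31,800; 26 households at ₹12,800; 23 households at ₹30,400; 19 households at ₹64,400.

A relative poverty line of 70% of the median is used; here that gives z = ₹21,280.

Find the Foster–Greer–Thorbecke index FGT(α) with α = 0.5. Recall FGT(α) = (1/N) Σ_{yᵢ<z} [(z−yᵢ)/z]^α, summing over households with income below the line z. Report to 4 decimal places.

0.1824

Below z: 26×₹12,800 (q = 26 of N = 90).
Gap ratios (z−y)/z: (21280−12800)/21280 = 0.3985 (×26).
Raised to α = 0.5: 0.63127 (×26).
Sum = 16.412905; FGT(0.5) = 16.412905 / 90 = 0.1824.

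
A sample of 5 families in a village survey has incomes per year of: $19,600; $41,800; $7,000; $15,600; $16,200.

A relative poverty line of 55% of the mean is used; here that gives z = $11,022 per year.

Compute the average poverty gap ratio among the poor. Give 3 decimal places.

Poor units: $7,000 (q = 1 of N = 5).
Shortfall ratios (z−y)/z: 0.3649; sum = 0.364907.
The income-gap ratio divides by q (the poor only): 0.364907 / 1 = 0.365.

0.365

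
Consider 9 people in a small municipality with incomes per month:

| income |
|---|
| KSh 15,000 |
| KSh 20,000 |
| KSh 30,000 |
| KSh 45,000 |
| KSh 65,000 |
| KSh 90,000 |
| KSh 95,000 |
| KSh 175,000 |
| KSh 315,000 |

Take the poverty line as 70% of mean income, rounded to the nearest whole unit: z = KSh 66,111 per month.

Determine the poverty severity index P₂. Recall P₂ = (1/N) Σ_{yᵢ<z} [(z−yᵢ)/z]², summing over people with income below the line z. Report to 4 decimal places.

0.1650

Poor units: KSh 15,000, KSh 20,000, KSh 30,000, KSh 45,000, KSh 65,000 (q = 5 of N = 9).
Relative gaps: (66111−15000)/66111 = 0.7731; (66111−20000)/66111 = 0.6975; (66111−30000)/66111 = 0.5462; (66111−45000)/66111 = 0.3193; (66111−65000)/66111 = 0.0168.
Squared: 0.5977; 0.4865; 0.2984; 0.1020; 0.0003.
Sum = 1.484779; P₂ = 1.484779 / 9 = 0.1650.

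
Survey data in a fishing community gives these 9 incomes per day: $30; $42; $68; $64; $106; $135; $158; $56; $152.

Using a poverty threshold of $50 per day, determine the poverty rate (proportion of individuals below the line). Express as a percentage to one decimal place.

22.2%

2 of the 9 individuals have income below $50.
H = 2/9 = 22.2%.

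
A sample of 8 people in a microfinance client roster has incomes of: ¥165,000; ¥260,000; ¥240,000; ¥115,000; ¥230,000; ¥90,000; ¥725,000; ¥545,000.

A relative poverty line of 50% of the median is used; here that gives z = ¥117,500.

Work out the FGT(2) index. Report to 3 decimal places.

0.007

Incomes under z: ¥90,000, ¥115,000 (q = 2 of N = 8).
Gap ratios (z−y)/z: (117500−90000)/117500 = 0.2340; (117500−115000)/117500 = 0.0213.
Squared: 0.0548; 0.0005.
Sum = 0.055229; P₂ = 0.055229 / 8 = 0.007.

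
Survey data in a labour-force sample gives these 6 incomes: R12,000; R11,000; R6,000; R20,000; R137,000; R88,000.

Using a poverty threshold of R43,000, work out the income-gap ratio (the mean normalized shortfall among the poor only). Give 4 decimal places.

0.7151

Below the line: R6,000, R11,000, R12,000, R20,000 (q = 4 of N = 6).
Shortfall ratios (z−y)/z: 0.8605, 0.7442, 0.7209, 0.5349; sum = 2.860465.
The income-gap ratio divides by q (the poor only): 2.860465 / 4 = 0.7151.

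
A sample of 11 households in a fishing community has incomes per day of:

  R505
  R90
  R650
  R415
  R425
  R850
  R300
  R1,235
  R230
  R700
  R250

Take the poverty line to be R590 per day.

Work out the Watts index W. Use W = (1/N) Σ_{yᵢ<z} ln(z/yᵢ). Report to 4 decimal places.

Incomes under z: R90, R230, R250, R300, R415, R425, R505 (q = 7 of N = 11).
ln(z/y) terms: ln(590/90) = 1.8803; ln(590/230) = 0.9420; ln(590/250) = 0.8587; ln(590/300) = 0.6763; ln(590/415) = 0.3518; ln(590/425) = 0.3280; ln(590/505) = 0.1556.
W = 5.192799 / 11 = 0.4721.

0.4721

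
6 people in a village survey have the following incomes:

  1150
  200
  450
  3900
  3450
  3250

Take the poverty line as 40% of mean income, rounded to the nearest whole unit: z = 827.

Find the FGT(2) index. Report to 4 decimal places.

Poor units: 200, 450 (q = 2 of N = 6).
Normalized shortfalls: (827−200)/827 = 0.7582; (827−450)/827 = 0.4559.
Squared: 0.5748; 0.2078.
Sum = 0.782622; P₂ = 0.782622 / 6 = 0.1304.

0.1304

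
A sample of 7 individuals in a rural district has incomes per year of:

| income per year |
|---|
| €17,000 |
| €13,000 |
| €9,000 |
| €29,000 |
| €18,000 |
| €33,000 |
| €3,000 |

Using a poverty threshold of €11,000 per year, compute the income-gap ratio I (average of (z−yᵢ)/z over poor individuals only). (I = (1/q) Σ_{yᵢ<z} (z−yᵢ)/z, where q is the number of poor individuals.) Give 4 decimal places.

0.4545

Below z: €3,000, €9,000 (q = 2 of N = 7).
Shortfall ratios (z−y)/z: 0.7273, 0.1818; sum = 0.909091.
The income-gap ratio divides by q (the poor only): 0.909091 / 2 = 0.4545.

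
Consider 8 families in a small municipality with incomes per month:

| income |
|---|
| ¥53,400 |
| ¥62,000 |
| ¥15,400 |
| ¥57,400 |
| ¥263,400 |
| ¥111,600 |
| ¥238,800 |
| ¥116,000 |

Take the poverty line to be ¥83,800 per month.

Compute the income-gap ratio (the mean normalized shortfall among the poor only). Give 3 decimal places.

0.439

Below z: ¥15,400, ¥53,400, ¥57,400, ¥62,000 (q = 4 of N = 8).
Relative gaps: 0.8162, 0.3628, 0.3150, 0.2601; sum = 1.754177.
I averages over the q = 4 poor units only: 1.754177 / 4 = 0.439.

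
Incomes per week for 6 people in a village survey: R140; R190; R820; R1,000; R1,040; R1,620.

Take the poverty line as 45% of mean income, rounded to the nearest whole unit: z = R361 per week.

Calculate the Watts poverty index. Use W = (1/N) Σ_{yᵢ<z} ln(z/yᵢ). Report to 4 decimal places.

Poor units: R140, R190 (q = 2 of N = 6).
Log shortfalls: ln(361/140) = 0.9472; ln(361/190) = 0.6419.
W = 1.589089 / 6 = 0.2648.

0.2648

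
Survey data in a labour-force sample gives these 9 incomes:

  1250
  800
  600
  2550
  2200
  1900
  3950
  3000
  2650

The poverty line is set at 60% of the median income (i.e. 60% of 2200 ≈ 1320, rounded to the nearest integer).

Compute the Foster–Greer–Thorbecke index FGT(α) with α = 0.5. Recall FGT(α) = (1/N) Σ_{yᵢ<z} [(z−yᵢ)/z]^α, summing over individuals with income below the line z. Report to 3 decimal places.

0.177

Below the line: 600, 800, 1250 (q = 3 of N = 9).
Relative gaps: (1320−600)/1320 = 0.5455; (1320−800)/1320 = 0.3939; (1320−1250)/1320 = 0.0530.
Raised to α = 0.5: 0.73855; 0.62765; 0.23028.
Sum = 1.596478; FGT(0.5) = 1.596478 / 9 = 0.177.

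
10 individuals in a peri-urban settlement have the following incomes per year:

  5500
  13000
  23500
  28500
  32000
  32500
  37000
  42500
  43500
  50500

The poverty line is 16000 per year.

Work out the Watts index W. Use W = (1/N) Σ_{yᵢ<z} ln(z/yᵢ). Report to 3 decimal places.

Poor units: 5500, 13000 (q = 2 of N = 10).
ln(z/y) terms: ln(16000/5500) = 1.0678; ln(16000/13000) = 0.2076.
W = 1.275480 / 10 = 0.128.

0.128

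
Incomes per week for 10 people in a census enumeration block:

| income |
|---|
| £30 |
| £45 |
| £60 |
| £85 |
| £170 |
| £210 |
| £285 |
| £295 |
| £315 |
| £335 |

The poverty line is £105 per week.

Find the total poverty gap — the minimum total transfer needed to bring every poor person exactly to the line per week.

£200

Poor units: £30, £45, £60, £85 (q = 4 of N = 10).
Individual gaps: 105−30 = 75; 105−45 = 60; 105−60 = 45; 105−85 = 20.
Aggregate gap = £200.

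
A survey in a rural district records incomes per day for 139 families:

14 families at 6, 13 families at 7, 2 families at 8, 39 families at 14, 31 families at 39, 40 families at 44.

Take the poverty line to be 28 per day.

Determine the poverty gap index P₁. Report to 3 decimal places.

0.300

Poor units: 14×6, 13×7, 2×8, 39×14 (q = 68 of N = 139).
Relative gaps: (28−6)/28 = 0.7857 (×14); (28−7)/28 = 0.7500 (×13); (28−8)/28 = 0.7143 (×2); (28−14)/28 = 0.5000 (×39).
Sum of shortfalls = 41.678571; P₁ averages over all N: 41.678571 / 139 = 0.300.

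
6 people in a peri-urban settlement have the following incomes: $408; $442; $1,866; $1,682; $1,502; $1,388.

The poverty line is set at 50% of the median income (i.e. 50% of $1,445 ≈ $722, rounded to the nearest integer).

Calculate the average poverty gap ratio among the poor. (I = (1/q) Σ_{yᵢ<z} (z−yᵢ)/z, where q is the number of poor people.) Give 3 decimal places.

Below z: $408, $442 (q = 2 of N = 6).
Shortfall ratios (z−y)/z: 0.4349, 0.3878; sum = 0.822715.
I averages over the q = 2 poor units only: 0.822715 / 2 = 0.411.

0.411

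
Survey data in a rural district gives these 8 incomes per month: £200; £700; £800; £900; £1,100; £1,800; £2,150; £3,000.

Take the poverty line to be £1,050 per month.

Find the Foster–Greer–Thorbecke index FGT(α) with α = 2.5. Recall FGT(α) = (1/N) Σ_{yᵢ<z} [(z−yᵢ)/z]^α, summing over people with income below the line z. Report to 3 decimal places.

Incomes under z: £200, £700, £800, £900 (q = 4 of N = 8).
Shortfall ratios: (1050−200)/1050 = 0.8095; (1050−700)/1050 = 0.3333; (1050−800)/1050 = 0.2381; (1050−900)/1050 = 0.1429.
Raised to α = 2.5: 0.58962; 0.06415; 0.02766; 0.00771.
Sum = 0.689148; FGT(2.5) = 0.689148 / 8 = 0.086.

0.086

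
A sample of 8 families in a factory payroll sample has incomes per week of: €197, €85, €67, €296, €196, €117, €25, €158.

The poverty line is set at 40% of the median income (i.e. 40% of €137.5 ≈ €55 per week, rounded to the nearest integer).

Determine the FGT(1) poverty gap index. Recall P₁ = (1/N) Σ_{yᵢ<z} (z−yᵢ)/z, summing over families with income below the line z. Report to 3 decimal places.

Poor units: €25 (q = 1 of N = 8).
Shortfall ratios: (55−25)/55 = 0.5455.
Σ = 0.545455. Dividing by the full population N = 8 gives P₁ = 0.068.

0.068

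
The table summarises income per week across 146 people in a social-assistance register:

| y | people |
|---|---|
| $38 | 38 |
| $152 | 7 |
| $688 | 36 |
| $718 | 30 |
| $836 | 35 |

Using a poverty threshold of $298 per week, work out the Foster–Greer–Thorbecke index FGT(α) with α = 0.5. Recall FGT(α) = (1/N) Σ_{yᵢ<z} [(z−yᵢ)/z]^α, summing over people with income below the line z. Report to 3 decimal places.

Below z: 38×$38, 7×$152 (q = 45 of N = 146).
Gap ratios (z−y)/z: (298−38)/298 = 0.8725 (×38); (298−152)/298 = 0.4899 (×7).
Raised to α = 0.5: 0.93407 (×38); 0.69995 (×7).
Sum = 40.394252; FGT(0.5) = 40.394252 / 146 = 0.277.

0.277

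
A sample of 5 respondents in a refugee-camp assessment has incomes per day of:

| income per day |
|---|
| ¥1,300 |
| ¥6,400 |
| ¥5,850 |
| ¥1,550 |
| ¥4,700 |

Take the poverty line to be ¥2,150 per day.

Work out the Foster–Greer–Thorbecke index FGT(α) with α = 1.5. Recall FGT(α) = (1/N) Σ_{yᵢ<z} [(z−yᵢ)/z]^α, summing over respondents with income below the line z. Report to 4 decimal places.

Poor units: ¥1,300, ¥1,550 (q = 2 of N = 5).
Normalized shortfalls: (2150−1300)/2150 = 0.3953; (2150−1550)/2150 = 0.2791.
Raised to α = 1.5: 0.24858; 0.14742.
Sum = 0.396007; FGT(1.5) = 0.396007 / 5 = 0.0792.

0.0792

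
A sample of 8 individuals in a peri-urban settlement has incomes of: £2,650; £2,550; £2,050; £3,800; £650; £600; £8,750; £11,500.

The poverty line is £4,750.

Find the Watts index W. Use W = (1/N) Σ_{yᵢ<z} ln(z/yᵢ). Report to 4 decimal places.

Below the line: £600, £650, £2,050, £2,550, £2,650, £3,800 (q = 6 of N = 8).
ln(z/y) terms: ln(4750/600) = 2.0690; ln(4750/650) = 1.9889; ln(4750/2050) = 0.8403; ln(4750/2550) = 0.6221; ln(4750/2650) = 0.5836; ln(4750/3800) = 0.2231.
W = 6.326982 / 8 = 0.7909.

0.7909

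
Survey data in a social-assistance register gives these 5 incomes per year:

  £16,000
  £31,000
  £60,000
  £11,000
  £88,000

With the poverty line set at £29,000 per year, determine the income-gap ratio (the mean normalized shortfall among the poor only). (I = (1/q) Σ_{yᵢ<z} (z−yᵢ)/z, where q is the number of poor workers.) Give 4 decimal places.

0.5345

Below z: £11,000, £16,000 (q = 2 of N = 5).
Shortfall ratios (z−y)/z: 0.6207, 0.4483; sum = 1.068966.
I averages over the q = 2 poor units only: 1.068966 / 2 = 0.5345.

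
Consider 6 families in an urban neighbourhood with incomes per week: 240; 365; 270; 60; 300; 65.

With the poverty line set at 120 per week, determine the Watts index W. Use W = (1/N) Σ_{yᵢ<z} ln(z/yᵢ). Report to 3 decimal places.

Incomes under z: 60, 65 (q = 2 of N = 6).
Log gaps: ln(120/60) = 0.6931; ln(120/65) = 0.6131.
W = 1.306252 / 6 = 0.218.

0.218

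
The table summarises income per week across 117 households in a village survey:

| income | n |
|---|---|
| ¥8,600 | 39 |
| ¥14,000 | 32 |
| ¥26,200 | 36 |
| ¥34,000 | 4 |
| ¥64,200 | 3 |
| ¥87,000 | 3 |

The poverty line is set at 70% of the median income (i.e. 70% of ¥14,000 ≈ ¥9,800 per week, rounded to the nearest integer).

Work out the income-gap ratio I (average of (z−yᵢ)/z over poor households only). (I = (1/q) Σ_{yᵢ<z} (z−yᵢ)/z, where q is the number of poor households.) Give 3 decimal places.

0.122

Below z: 39×¥8,600 (q = 39 of N = 117).
Shortfall ratios (z−y)/z: 0.1224 (×39); sum = 4.775510.
I averages over the q = 39 poor units only: 4.775510 / 39 = 0.122.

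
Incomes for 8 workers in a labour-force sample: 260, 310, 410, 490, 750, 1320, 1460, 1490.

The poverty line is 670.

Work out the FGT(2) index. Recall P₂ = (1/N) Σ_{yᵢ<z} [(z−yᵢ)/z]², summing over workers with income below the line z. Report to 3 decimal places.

0.111

Below the line: 260, 310, 410, 490 (q = 4 of N = 8).
Shortfall ratios: (670−260)/670 = 0.6119; (670−310)/670 = 0.5373; (670−410)/670 = 0.3881; (670−490)/670 = 0.2687.
Squared: 0.3745; 0.2887; 0.1506; 0.0722.
Sum = 0.885943; P₂ = 0.885943 / 8 = 0.111.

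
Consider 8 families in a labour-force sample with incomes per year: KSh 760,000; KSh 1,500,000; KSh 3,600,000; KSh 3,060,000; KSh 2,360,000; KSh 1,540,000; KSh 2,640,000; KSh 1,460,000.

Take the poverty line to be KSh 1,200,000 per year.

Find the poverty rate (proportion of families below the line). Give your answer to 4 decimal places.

1 of the 8 families have income below KSh 1,200,000.
H = 1/8 = 0.1250.

0.1250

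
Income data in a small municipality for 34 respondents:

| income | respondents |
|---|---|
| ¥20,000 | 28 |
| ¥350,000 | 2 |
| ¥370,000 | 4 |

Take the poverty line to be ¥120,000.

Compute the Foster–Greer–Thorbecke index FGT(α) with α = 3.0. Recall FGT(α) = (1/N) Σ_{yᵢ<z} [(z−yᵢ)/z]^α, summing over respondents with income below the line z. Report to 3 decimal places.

0.477

Below z: 28×¥20,000 (q = 28 of N = 34).
Gap ratios (z−y)/z: (120000−20000)/120000 = 0.8333 (×28).
Raised to α = 3.0: 0.57870 (×28).
Sum = 16.203704; FGT(3.0) = 16.203704 / 34 = 0.477.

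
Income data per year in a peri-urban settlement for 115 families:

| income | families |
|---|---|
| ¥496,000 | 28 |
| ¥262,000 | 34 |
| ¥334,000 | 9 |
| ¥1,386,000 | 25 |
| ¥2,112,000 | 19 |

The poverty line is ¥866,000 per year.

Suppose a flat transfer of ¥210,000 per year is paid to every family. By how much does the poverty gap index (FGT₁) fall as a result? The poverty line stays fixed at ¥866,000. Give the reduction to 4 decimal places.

0.1497

Before: below the line — 34×¥262,000, 9×¥334,000, 28×¥496,000; poverty gap index (FGT₁) = 0.358309.
After the ¥210,000 transfer: below the line — 34×¥472,000, 9×¥544,000, 28×¥706,000; poverty gap index (FGT₁) = 0.208595.
Reduction = 0.358309 − 0.208595 = 0.1497.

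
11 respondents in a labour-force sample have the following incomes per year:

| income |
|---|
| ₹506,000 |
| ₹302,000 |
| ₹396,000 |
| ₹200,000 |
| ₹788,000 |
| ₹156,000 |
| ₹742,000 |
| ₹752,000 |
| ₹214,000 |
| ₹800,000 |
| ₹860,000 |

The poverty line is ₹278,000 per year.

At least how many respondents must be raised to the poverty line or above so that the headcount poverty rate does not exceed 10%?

2

3 of the 11 respondents are poor, so H = 3/11 = 0.273.
A headcount ratio of at most 10% allows at most ⌊0.10 × 11⌋ = 1 poor respondents.
So at least 3 − 1 = 2 must be lifted.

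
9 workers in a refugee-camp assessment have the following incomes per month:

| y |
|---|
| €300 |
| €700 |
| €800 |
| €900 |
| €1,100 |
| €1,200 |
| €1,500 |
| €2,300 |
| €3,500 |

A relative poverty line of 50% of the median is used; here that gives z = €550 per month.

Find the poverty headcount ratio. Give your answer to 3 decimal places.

1 of the 9 workers have income below €550.
H = 1/9 = 0.111.

0.111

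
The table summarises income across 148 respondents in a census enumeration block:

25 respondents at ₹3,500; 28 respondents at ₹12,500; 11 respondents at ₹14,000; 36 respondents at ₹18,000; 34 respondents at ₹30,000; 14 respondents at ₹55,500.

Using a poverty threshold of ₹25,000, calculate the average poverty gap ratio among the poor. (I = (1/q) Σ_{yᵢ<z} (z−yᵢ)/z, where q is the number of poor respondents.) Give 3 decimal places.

0.504

Below the line: 25×₹3,500, 28×₹12,500, 11×₹14,000, 36×₹18,000 (q = 100 of N = 148).
Relative gaps: 0.8600 (×25), 0.5000 (×28), 0.4400 (×11), 0.2800 (×36); sum = 50.420000.
I averages over the q = 100 poor units only: 50.420000 / 100 = 0.504.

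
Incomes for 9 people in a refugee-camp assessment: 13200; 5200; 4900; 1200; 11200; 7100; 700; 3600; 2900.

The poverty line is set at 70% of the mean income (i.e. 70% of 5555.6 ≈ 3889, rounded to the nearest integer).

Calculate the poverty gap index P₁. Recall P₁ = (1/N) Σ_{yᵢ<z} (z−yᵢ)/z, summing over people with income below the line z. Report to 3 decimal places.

0.204

Below z: 700, 1200, 2900, 3600 (q = 4 of N = 9).
Shortfall ratios: (3889−700)/3889 = 0.8200; (3889−1200)/3889 = 0.6914; (3889−2900)/3889 = 0.2543; (3889−3600)/3889 = 0.0743.
Sum of shortfalls = 1.840062; P₁ averages over all N: 1.840062 / 9 = 0.204.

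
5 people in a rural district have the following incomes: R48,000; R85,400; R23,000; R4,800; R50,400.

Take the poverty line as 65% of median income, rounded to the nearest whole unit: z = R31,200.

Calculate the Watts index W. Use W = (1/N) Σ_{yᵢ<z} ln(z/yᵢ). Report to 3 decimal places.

0.435

Poor units: R4,800, R23,000 (q = 2 of N = 5).
Log gaps: ln(31200/4800) = 1.8718; ln(31200/23000) = 0.3049.
W = 2.176726 / 5 = 0.435.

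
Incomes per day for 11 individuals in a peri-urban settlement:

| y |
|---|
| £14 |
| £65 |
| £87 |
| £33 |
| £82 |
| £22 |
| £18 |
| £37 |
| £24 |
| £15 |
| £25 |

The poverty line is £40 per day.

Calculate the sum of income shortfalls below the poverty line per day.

Below the line: £14, £15, £18, £22, £24, £25, £33, £37 (q = 8 of N = 11).
Individual gaps: 40−14 = 26; 40−15 = 25; 40−18 = 22; 40−22 = 18; 40−24 = 16; 40−25 = 15; 40−33 = 7; 40−37 = 3.
Aggregate gap = £132.

£132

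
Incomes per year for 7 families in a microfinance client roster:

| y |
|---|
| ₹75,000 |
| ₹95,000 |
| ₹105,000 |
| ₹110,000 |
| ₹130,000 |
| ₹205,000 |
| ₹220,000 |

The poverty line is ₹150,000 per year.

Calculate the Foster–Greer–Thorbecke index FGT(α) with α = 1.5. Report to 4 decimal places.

0.1323

Below z: ₹75,000, ₹95,000, ₹105,000, ₹110,000, ₹130,000 (q = 5 of N = 7).
Normalized shortfalls: (150000−75000)/150000 = 0.5000; (150000−95000)/150000 = 0.3667; (150000−105000)/150000 = 0.3000; (150000−110000)/150000 = 0.2667; (150000−130000)/150000 = 0.1333.
Raised to α = 1.5: 0.35355; 0.22203; 0.16432; 0.13771; 0.04869.
Sum = 0.926290; FGT(1.5) = 0.926290 / 7 = 0.1323.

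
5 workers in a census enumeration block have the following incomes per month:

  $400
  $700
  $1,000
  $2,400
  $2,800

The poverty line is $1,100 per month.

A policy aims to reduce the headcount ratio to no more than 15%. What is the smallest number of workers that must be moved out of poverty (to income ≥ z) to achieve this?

3 of the 5 workers are poor, so H = 3/5 = 0.600.
A headcount ratio of at most 15% allows at most ⌊0.15 × 5⌋ = 0 poor workers.
So at least 3 − 0 = 3 must be lifted.

3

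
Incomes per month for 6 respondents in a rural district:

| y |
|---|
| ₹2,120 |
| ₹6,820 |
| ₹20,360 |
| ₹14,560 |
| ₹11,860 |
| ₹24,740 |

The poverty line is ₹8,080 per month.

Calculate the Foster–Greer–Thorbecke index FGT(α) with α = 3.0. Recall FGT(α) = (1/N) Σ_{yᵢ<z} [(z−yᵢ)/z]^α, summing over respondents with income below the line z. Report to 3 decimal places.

0.068

Below z: ₹2,120, ₹6,820 (q = 2 of N = 6).
Normalized shortfalls: (8080−2120)/8080 = 0.7376; (8080−6820)/8080 = 0.1559.
Raised to α = 3.0: 0.40133; 0.00379.
Sum = 0.405125; FGT(3.0) = 0.405125 / 6 = 0.068.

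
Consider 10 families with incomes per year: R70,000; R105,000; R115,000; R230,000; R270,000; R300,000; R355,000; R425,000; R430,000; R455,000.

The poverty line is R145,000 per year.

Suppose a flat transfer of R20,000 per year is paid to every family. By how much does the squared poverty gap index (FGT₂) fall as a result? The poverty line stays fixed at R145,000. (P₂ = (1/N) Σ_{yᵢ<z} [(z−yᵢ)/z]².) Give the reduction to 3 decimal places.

0.022

Before: below the line — R70,000, R105,000, R115,000; squared poverty gap index (FGT₂) = 0.03864.
After the R20,000 transfer: below the line — R90,000, R125,000, R135,000; squared poverty gap index (FGT₂) = 0.01677.
Reduction = 0.03864 − 0.01677 = 0.022.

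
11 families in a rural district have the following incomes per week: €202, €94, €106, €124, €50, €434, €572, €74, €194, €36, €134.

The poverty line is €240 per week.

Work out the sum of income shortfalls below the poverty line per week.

€1,146

Below the line: €36, €50, €74, €94, €106, €124, €134, €194, €202 (q = 9 of N = 11).
Individual gaps: 240−36 = 204; 240−50 = 190; 240−74 = 166; 240−94 = 146; 240−106 = 134; 240−124 = 116; 240−134 = 106; 240−194 = 46; 240−202 = 38.
Aggregate gap = €1,146.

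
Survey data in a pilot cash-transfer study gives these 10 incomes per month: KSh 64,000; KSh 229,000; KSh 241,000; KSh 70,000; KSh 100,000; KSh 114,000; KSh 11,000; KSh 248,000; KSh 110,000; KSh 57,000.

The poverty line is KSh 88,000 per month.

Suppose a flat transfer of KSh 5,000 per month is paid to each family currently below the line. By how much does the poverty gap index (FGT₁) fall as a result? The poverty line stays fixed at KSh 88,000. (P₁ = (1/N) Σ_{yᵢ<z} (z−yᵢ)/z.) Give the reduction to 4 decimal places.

0.0227

Before: below the line — KSh 11,000, KSh 57,000, KSh 64,000, KSh 70,000; poverty gap index (FGT₁) = 0.170455.
After the KSh 5,000 transfer: below the line — KSh 16,000, KSh 62,000, KSh 69,000, KSh 75,000; poverty gap index (FGT₁) = 0.147727.
Reduction = 0.170455 − 0.147727 = 0.0227.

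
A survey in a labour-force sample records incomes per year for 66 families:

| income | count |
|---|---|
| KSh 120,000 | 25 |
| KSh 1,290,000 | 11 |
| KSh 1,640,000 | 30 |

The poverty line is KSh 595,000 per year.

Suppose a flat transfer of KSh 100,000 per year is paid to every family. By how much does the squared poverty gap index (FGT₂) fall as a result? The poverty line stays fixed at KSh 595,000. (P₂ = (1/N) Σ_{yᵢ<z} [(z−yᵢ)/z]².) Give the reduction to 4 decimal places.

Before: below the line — 25×KSh 120,000; squared poverty gap index (FGT₂) = 0.241407.
After the KSh 100,000 transfer: below the line — 25×KSh 220,000; squared poverty gap index (FGT₂) = 0.150461.
Reduction = 0.241407 − 0.150461 = 0.0909.

0.0909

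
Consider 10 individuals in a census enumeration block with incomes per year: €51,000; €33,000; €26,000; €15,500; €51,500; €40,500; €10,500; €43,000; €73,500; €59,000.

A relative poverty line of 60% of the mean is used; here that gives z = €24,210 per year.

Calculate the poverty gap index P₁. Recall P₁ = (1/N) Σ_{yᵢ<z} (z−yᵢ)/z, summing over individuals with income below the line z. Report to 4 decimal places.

0.0926

Incomes under z: €10,500, €15,500 (q = 2 of N = 10).
Gap ratios (z−y)/z: (24210−10500)/24210 = 0.5663; (24210−15500)/24210 = 0.3598.
Sum of shortfalls = 0.926064; P₁ averages over all N: 0.926064 / 10 = 0.0926.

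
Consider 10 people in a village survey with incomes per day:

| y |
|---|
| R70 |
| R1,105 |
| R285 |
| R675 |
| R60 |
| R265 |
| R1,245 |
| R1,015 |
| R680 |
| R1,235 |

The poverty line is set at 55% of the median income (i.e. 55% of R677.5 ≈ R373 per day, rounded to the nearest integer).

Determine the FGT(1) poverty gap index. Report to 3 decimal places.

Poor units: R60, R70, R265, R285 (q = 4 of N = 10).
Relative gaps: (373−60)/373 = 0.8391; (373−70)/373 = 0.8123; (373−265)/373 = 0.2895; (373−285)/373 = 0.2359.
Σ = 2.176944. Dividing by the full population N = 10 gives P₁ = 0.218.

0.218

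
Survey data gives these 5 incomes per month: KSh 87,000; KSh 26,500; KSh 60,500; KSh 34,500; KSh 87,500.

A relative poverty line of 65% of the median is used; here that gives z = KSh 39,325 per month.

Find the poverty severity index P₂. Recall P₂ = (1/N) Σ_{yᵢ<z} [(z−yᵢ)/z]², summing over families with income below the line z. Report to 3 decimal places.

0.024

Poor units: KSh 26,500, KSh 34,500 (q = 2 of N = 5).
Relative gaps: (39325−26500)/39325 = 0.3261; (39325−34500)/39325 = 0.1227.
Squared: 0.1064; 0.0151.
Sum = 0.121414; P₂ = 0.121414 / 5 = 0.024.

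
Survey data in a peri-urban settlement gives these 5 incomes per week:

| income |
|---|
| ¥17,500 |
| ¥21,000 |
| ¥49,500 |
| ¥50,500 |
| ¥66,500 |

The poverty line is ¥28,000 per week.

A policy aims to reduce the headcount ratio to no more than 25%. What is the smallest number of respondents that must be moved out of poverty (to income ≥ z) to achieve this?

1

2 of the 5 respondents are poor, so H = 2/5 = 0.400.
A headcount ratio of at most 25% allows at most ⌊0.25 × 5⌋ = 1 poor respondents.
So at least 2 − 1 = 1 must be lifted.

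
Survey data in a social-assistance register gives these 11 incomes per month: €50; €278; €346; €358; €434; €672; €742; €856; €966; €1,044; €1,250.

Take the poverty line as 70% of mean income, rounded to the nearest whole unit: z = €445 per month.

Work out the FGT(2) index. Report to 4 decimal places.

Below z: €50, €278, €346, €358, €434 (q = 5 of N = 11).
Normalized shortfalls: (445−50)/445 = 0.8876; (445−278)/445 = 0.3753; (445−346)/445 = 0.2225; (445−358)/445 = 0.1955; (445−434)/445 = 0.0247.
Squared: 0.7879; 0.1408; 0.0495; 0.0382; 0.0006.
Sum = 1.017069; P₂ = 1.017069 / 11 = 0.0925.

0.0925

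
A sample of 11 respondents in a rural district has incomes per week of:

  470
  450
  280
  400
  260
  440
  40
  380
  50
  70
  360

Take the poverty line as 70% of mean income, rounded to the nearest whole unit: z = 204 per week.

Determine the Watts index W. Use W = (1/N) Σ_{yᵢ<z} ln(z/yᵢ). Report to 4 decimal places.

Incomes under z: 40, 50, 70 (q = 3 of N = 11).
ln(z/y) terms: ln(204/40) = 1.6292; ln(204/50) = 1.4061; ln(204/70) = 1.0696.
W = 4.104962 / 11 = 0.3732.

0.3732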